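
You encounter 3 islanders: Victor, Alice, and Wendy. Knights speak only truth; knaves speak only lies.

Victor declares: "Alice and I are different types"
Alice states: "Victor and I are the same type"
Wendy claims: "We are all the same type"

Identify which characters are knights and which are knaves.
Victor is a knight.
Alice is a knave.
Wendy is a knave.

Verification:
- Victor (knight) says "Alice and I are different types" - this is TRUE because Victor is a knight and Alice is a knave.
- Alice (knave) says "Victor and I are the same type" - this is FALSE (a lie) because Alice is a knave and Victor is a knight.
- Wendy (knave) says "We are all the same type" - this is FALSE (a lie) because Victor is a knight and Alice and Wendy are knaves.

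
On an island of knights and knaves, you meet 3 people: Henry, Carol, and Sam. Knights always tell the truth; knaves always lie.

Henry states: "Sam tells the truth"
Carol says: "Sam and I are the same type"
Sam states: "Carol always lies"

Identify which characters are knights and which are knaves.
Henry is a knight.
Carol is a knave.
Sam is a knight.

Verification:
- Henry (knight) says "Sam tells the truth" - this is TRUE because Sam is a knight.
- Carol (knave) says "Sam and I are the same type" - this is FALSE (a lie) because Carol is a knave and Sam is a knight.
- Sam (knight) says "Carol always lies" - this is TRUE because Carol is a knave.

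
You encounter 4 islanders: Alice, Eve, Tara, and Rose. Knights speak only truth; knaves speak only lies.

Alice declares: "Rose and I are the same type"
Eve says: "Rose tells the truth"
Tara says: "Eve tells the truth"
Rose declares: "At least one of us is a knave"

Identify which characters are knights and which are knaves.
Alice is a knave.
Eve is a knight.
Tara is a knight.
Rose is a knight.

Verification:
- Alice (knave) says "Rose and I are the same type" - this is FALSE (a lie) because Alice is a knave and Rose is a knight.
- Eve (knight) says "Rose tells the truth" - this is TRUE because Rose is a knight.
- Tara (knight) says "Eve tells the truth" - this is TRUE because Eve is a knight.
- Rose (knight) says "At least one of us is a knave" - this is TRUE because Alice is a knave.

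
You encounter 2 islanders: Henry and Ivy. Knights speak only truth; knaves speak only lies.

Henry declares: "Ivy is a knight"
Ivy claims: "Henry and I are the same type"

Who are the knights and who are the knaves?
Henry is a knight.
Ivy is a knight.

Verification:
- Henry (knight) says "Ivy is a knight" - this is TRUE because Ivy is a knight.
- Ivy (knight) says "Henry and I are the same type" - this is TRUE because Ivy is a knight and Henry is a knight.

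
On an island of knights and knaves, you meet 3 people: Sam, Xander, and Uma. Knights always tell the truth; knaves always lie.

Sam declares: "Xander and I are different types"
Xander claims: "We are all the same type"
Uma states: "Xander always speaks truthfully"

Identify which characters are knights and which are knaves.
Sam is a knight.
Xander is a knave.
Uma is a knave.

Verification:
- Sam (knight) says "Xander and I are different types" - this is TRUE because Sam is a knight and Xander is a knave.
- Xander (knave) says "We are all the same type" - this is FALSE (a lie) because Sam is a knight and Xander and Uma are knaves.
- Uma (knave) says "Xander always speaks truthfully" - this is FALSE (a lie) because Xander is a knave.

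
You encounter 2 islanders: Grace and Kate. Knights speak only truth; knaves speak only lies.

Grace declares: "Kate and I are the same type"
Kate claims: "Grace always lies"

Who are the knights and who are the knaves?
Grace is a knave.
Kate is a knight.

Verification:
- Grace (knave) says "Kate and I are the same type" - this is FALSE (a lie) because Grace is a knave and Kate is a knight.
- Kate (knight) says "Grace always lies" - this is TRUE because Grace is a knave.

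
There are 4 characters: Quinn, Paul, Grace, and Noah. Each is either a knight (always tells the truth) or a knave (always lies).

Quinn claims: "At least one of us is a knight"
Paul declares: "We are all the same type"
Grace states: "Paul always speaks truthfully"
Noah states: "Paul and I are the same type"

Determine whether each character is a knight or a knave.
Quinn is a knight.
Paul is a knight.
Grace is a knight.
Noah is a knight.

Verification:
- Quinn (knight) says "At least one of us is a knight" - this is TRUE because Quinn, Paul, Grace, and Noah are knights.
- Paul (knight) says "We are all the same type" - this is TRUE because Quinn, Paul, Grace, and Noah are knights.
- Grace (knight) says "Paul always speaks truthfully" - this is TRUE because Paul is a knight.
- Noah (knight) says "Paul and I are the same type" - this is TRUE because Noah is a knight and Paul is a knight.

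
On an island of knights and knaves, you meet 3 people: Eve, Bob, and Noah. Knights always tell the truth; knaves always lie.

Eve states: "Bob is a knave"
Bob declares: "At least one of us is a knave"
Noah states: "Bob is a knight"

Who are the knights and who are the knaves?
Eve is a knave.
Bob is a knight.
Noah is a knight.

Verification:
- Eve (knave) says "Bob is a knave" - this is FALSE (a lie) because Bob is a knight.
- Bob (knight) says "At least one of us is a knave" - this is TRUE because Eve is a knave.
- Noah (knight) says "Bob is a knight" - this is TRUE because Bob is a knight.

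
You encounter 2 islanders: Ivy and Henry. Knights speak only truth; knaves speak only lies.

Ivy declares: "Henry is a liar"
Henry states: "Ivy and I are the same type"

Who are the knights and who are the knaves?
Ivy is a knight.
Henry is a knave.

Verification:
- Ivy (knight) says "Henry is a liar" - this is TRUE because Henry is a knave.
- Henry (knave) says "Ivy and I are the same type" - this is FALSE (a lie) because Henry is a knave and Ivy is a knight.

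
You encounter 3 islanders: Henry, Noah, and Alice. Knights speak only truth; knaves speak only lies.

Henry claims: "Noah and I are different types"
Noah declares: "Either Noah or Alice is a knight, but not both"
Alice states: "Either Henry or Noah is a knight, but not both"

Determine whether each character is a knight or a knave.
Henry is a knave.
Noah is a knave.
Alice is a knave.

Verification:
- Henry (knave) says "Noah and I are different types" - this is FALSE (a lie) because Henry is a knave and Noah is a knave.
- Noah (knave) says "Either Noah or Alice is a knight, but not both" - this is FALSE (a lie) because Noah is a knave and Alice is a knave.
- Alice (knave) says "Either Henry or Noah is a knight, but not both" - this is FALSE (a lie) because Henry is a knave and Noah is a knave.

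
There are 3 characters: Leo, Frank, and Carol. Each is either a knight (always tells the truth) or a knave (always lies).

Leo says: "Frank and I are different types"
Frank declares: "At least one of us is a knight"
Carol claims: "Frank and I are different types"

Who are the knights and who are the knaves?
Leo is a knave.
Frank is a knave.
Carol is a knave.

Verification:
- Leo (knave) says "Frank and I are different types" - this is FALSE (a lie) because Leo is a knave and Frank is a knave.
- Frank (knave) says "At least one of us is a knight" - this is FALSE (a lie) because no one is a knight.
- Carol (knave) says "Frank and I are different types" - this is FALSE (a lie) because Carol is a knave and Frank is a knave.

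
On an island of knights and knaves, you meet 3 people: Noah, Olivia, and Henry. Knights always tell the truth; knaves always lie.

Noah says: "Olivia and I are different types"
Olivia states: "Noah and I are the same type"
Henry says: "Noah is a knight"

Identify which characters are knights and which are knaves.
Noah is a knight.
Olivia is a knave.
Henry is a knight.

Verification:
- Noah (knight) says "Olivia and I are different types" - this is TRUE because Noah is a knight and Olivia is a knave.
- Olivia (knave) says "Noah and I are the same type" - this is FALSE (a lie) because Olivia is a knave and Noah is a knight.
- Henry (knight) says "Noah is a knight" - this is TRUE because Noah is a knight.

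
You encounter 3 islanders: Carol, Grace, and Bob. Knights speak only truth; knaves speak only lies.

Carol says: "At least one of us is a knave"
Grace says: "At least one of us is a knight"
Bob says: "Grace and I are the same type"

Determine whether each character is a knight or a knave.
Carol is a knight.
Grace is a knight.
Bob is a knave.

Verification:
- Carol (knight) says "At least one of us is a knave" - this is TRUE because Bob is a knave.
- Grace (knight) says "At least one of us is a knight" - this is TRUE because Carol and Grace are knights.
- Bob (knave) says "Grace and I are the same type" - this is FALSE (a lie) because Bob is a knave and Grace is a knight.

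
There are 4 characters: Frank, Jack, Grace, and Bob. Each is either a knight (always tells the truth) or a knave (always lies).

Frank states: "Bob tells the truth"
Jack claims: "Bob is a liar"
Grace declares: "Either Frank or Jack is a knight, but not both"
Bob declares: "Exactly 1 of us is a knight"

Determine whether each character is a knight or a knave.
Frank is a knave.
Jack is a knight.
Grace is a knight.
Bob is a knave.

Verification:
- Frank (knave) says "Bob tells the truth" - this is FALSE (a lie) because Bob is a knave.
- Jack (knight) says "Bob is a liar" - this is TRUE because Bob is a knave.
- Grace (knight) says "Either Frank or Jack is a knight, but not both" - this is TRUE because Frank is a knave and Jack is a knight.
- Bob (knave) says "Exactly 1 of us is a knight" - this is FALSE (a lie) because there are 2 knights.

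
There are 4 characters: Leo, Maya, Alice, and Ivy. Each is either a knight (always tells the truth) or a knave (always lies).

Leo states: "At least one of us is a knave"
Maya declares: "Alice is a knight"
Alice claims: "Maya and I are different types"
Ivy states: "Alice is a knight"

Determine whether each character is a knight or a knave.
Leo is a knight.
Maya is a knave.
Alice is a knave.
Ivy is a knave.

Verification:
- Leo (knight) says "At least one of us is a knave" - this is TRUE because Maya, Alice, and Ivy are knaves.
- Maya (knave) says "Alice is a knight" - this is FALSE (a lie) because Alice is a knave.
- Alice (knave) says "Maya and I are different types" - this is FALSE (a lie) because Alice is a knave and Maya is a knave.
- Ivy (knave) says "Alice is a knight" - this is FALSE (a lie) because Alice is a knave.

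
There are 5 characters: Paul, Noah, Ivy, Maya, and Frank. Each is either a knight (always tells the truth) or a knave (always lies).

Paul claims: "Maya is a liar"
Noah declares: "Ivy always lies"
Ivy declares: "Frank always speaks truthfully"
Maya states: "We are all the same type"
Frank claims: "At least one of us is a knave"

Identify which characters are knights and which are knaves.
Paul is a knight.
Noah is a knave.
Ivy is a knight.
Maya is a knave.
Frank is a knight.

Verification:
- Paul (knight) says "Maya is a liar" - this is TRUE because Maya is a knave.
- Noah (knave) says "Ivy always lies" - this is FALSE (a lie) because Ivy is a knight.
- Ivy (knight) says "Frank always speaks truthfully" - this is TRUE because Frank is a knight.
- Maya (knave) says "We are all the same type" - this is FALSE (a lie) because Paul, Ivy, and Frank are knights and Noah and Maya are knaves.
- Frank (knight) says "At least one of us is a knave" - this is TRUE because Noah and Maya are knaves.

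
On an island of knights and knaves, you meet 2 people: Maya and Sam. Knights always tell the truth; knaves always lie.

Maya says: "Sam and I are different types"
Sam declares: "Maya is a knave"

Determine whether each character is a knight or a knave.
Maya is a knight.
Sam is a knave.

Verification:
- Maya (knight) says "Sam and I are different types" - this is TRUE because Maya is a knight and Sam is a knave.
- Sam (knave) says "Maya is a knave" - this is FALSE (a lie) because Maya is a knight.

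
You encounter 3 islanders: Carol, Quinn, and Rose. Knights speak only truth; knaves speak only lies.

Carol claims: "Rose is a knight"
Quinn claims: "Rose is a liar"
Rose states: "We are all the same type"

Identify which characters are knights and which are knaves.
Carol is a knave.
Quinn is a knight.
Rose is a knave.

Verification:
- Carol (knave) says "Rose is a knight" - this is FALSE (a lie) because Rose is a knave.
- Quinn (knight) says "Rose is a liar" - this is TRUE because Rose is a knave.
- Rose (knave) says "We are all the same type" - this is FALSE (a lie) because Quinn is a knight and Carol and Rose are knaves.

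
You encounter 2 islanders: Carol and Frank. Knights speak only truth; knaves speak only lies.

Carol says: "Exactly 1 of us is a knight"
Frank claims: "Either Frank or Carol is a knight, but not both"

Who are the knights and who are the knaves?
Carol is a knave.
Frank is a knave.

Verification:
- Carol (knave) says "Exactly 1 of us is a knight" - this is FALSE (a lie) because there are 0 knights.
- Frank (knave) says "Either Frank or Carol is a knight, but not both" - this is FALSE (a lie) because Frank is a knave and Carol is a knave.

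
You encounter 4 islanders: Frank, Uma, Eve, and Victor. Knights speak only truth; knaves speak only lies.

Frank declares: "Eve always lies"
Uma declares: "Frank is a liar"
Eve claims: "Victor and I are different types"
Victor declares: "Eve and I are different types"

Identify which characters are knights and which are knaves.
Frank is a knight.
Uma is a knave.
Eve is a knave.
Victor is a knave.

Verification:
- Frank (knight) says "Eve always lies" - this is TRUE because Eve is a knave.
- Uma (knave) says "Frank is a liar" - this is FALSE (a lie) because Frank is a knight.
- Eve (knave) says "Victor and I are different types" - this is FALSE (a lie) because Eve is a knave and Victor is a knave.
- Victor (knave) says "Eve and I are different types" - this is FALSE (a lie) because Victor is a knave and Eve is a knave.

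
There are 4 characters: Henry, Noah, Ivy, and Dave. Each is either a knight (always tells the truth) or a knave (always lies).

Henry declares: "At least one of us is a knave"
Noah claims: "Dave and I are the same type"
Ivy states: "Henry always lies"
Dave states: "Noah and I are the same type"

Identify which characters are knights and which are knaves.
Henry is a knight.
Noah is a knight.
Ivy is a knave.
Dave is a knight.

Verification:
- Henry (knight) says "At least one of us is a knave" - this is TRUE because Ivy is a knave.
- Noah (knight) says "Dave and I are the same type" - this is TRUE because Noah is a knight and Dave is a knight.
- Ivy (knave) says "Henry always lies" - this is FALSE (a lie) because Henry is a knight.
- Dave (knight) says "Noah and I are the same type" - this is TRUE because Dave is a knight and Noah is a knight.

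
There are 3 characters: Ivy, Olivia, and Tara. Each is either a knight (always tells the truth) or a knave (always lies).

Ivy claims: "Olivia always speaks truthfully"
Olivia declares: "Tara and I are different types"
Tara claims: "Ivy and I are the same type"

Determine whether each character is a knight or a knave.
Ivy is a knight.
Olivia is a knight.
Tara is a knave.

Verification:
- Ivy (knight) says "Olivia always speaks truthfully" - this is TRUE because Olivia is a knight.
- Olivia (knight) says "Tara and I are different types" - this is TRUE because Olivia is a knight and Tara is a knave.
- Tara (knave) says "Ivy and I are the same type" - this is FALSE (a lie) because Tara is a knave and Ivy is a knight.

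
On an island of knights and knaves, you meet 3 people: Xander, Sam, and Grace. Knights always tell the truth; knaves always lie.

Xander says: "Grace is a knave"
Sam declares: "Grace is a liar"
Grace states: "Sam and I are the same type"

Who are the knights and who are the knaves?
Xander is a knight.
Sam is a knight.
Grace is a knave.

Verification:
- Xander (knight) says "Grace is a knave" - this is TRUE because Grace is a knave.
- Sam (knight) says "Grace is a liar" - this is TRUE because Grace is a knave.
- Grace (knave) says "Sam and I are the same type" - this is FALSE (a lie) because Grace is a knave and Sam is a knight.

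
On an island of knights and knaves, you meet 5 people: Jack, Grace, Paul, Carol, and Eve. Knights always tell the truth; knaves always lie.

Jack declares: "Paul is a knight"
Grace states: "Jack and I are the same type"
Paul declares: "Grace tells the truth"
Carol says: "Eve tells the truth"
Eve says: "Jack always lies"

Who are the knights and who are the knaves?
Jack is a knight.
Grace is a knight.
Paul is a knight.
Carol is a knave.
Eve is a knave.

Verification:
- Jack (knight) says "Paul is a knight" - this is TRUE because Paul is a knight.
- Grace (knight) says "Jack and I are the same type" - this is TRUE because Grace is a knight and Jack is a knight.
- Paul (knight) says "Grace tells the truth" - this is TRUE because Grace is a knight.
- Carol (knave) says "Eve tells the truth" - this is FALSE (a lie) because Eve is a knave.
- Eve (knave) says "Jack always lies" - this is FALSE (a lie) because Jack is a knight.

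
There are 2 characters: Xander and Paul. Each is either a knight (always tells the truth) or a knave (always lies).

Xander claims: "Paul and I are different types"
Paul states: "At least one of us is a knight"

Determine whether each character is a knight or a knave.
Xander is a knave.
Paul is a knave.

Verification:
- Xander (knave) says "Paul and I are different types" - this is FALSE (a lie) because Xander is a knave and Paul is a knave.
- Paul (knave) says "At least one of us is a knight" - this is FALSE (a lie) because no one is a knight.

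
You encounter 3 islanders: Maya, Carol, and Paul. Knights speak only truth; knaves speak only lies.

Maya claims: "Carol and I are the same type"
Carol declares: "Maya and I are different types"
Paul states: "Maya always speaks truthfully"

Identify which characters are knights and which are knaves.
Maya is a knave.
Carol is a knight.
Paul is a knave.

Verification:
- Maya (knave) says "Carol and I are the same type" - this is FALSE (a lie) because Maya is a knave and Carol is a knight.
- Carol (knight) says "Maya and I are different types" - this is TRUE because Carol is a knight and Maya is a knave.
- Paul (knave) says "Maya always speaks truthfully" - this is FALSE (a lie) because Maya is a knave.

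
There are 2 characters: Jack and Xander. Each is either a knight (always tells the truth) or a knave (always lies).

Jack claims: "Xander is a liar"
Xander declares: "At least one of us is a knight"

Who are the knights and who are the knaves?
Jack is a knave.
Xander is a knight.

Verification:
- Jack (knave) says "Xander is a liar" - this is FALSE (a lie) because Xander is a knight.
- Xander (knight) says "At least one of us is a knight" - this is TRUE because Xander is a knight.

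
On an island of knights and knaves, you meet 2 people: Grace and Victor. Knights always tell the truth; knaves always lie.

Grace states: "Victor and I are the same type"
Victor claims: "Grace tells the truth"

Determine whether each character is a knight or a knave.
Grace is a knight.
Victor is a knight.

Verification:
- Grace (knight) says "Victor and I are the same type" - this is TRUE because Grace is a knight and Victor is a knight.
- Victor (knight) says "Grace tells the truth" - this is TRUE because Grace is a knight.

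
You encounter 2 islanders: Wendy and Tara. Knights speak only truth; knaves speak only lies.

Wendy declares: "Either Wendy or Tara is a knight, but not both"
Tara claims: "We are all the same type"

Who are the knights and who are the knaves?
Wendy is a knight.
Tara is a knave.

Verification:
- Wendy (knight) says "Either Wendy or Tara is a knight, but not both" - this is TRUE because Wendy is a knight and Tara is a knave.
- Tara (knave) says "We are all the same type" - this is FALSE (a lie) because Wendy is a knight and Tara is a knave.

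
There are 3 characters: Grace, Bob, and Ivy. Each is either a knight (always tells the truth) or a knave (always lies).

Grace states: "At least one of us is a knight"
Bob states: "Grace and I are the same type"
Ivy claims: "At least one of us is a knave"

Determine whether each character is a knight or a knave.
Grace is a knight.
Bob is a knave.
Ivy is a knight.

Verification:
- Grace (knight) says "At least one of us is a knight" - this is TRUE because Grace and Ivy are knights.
- Bob (knave) says "Grace and I are the same type" - this is FALSE (a lie) because Bob is a knave and Grace is a knight.
- Ivy (knight) says "At least one of us is a knave" - this is TRUE because Bob is a knave.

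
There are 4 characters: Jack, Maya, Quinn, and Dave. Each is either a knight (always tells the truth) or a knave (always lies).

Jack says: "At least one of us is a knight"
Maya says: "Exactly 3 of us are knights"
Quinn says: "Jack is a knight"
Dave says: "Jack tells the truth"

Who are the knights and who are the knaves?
Jack is a knave.
Maya is a knave.
Quinn is a knave.
Dave is a knave.

Verification:
- Jack (knave) says "At least one of us is a knight" - this is FALSE (a lie) because no one is a knight.
- Maya (knave) says "Exactly 3 of us are knights" - this is FALSE (a lie) because there are 0 knights.
- Quinn (knave) says "Jack is a knight" - this is FALSE (a lie) because Jack is a knave.
- Dave (knave) says "Jack tells the truth" - this is FALSE (a lie) because Jack is a knave.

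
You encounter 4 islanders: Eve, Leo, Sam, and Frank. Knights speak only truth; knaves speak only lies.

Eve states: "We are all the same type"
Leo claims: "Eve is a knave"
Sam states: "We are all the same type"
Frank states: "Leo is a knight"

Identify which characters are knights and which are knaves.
Eve is a knave.
Leo is a knight.
Sam is a knave.
Frank is a knight.

Verification:
- Eve (knave) says "We are all the same type" - this is FALSE (a lie) because Leo and Frank are knights and Eve and Sam are knaves.
- Leo (knight) says "Eve is a knave" - this is TRUE because Eve is a knave.
- Sam (knave) says "We are all the same type" - this is FALSE (a lie) because Leo and Frank are knights and Eve and Sam are knaves.
- Frank (knight) says "Leo is a knight" - this is TRUE because Leo is a knight.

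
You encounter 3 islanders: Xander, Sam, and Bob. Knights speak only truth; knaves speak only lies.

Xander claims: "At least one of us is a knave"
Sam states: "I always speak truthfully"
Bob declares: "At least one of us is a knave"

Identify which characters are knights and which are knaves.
Xander is a knight.
Sam is a knave.
Bob is a knight.

Verification:
- Xander (knight) says "At least one of us is a knave" - this is TRUE because Sam is a knave.
- Sam (knave) says "I always speak truthfully" - this is FALSE (a lie) because Sam is a knave.
- Bob (knight) says "At least one of us is a knave" - this is TRUE because Sam is a knave.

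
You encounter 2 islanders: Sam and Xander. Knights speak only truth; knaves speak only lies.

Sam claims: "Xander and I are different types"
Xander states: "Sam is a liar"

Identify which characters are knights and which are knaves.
Sam is a knight.
Xander is a knave.

Verification:
- Sam (knight) says "Xander and I are different types" - this is TRUE because Sam is a knight and Xander is a knave.
- Xander (knave) says "Sam is a liar" - this is FALSE (a lie) because Sam is a knight.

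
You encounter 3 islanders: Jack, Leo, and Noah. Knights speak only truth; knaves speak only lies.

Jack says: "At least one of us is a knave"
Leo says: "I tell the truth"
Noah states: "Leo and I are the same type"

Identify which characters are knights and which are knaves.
Jack is a knight.
Leo is a knight.
Noah is a knave.

Verification:
- Jack (knight) says "At least one of us is a knave" - this is TRUE because Noah is a knave.
- Leo (knight) says "I tell the truth" - this is TRUE because Leo is a knight.
- Noah (knave) says "Leo and I are the same type" - this is FALSE (a lie) because Noah is a knave and Leo is a knight.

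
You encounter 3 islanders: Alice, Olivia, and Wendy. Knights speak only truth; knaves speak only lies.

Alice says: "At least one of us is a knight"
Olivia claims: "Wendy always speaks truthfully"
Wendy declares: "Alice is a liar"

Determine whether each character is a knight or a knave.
Alice is a knight.
Olivia is a knave.
Wendy is a knave.

Verification:
- Alice (knight) says "At least one of us is a knight" - this is TRUE because Alice is a knight.
- Olivia (knave) says "Wendy always speaks truthfully" - this is FALSE (a lie) because Wendy is a knave.
- Wendy (knave) says "Alice is a liar" - this is FALSE (a lie) because Alice is a knight.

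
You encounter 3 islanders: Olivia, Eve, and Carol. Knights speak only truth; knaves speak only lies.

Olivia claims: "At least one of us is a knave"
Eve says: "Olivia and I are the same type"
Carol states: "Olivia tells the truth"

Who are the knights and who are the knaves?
Olivia is a knight.
Eve is a knave.
Carol is a knight.

Verification:
- Olivia (knight) says "At least one of us is a knave" - this is TRUE because Eve is a knave.
- Eve (knave) says "Olivia and I are the same type" - this is FALSE (a lie) because Eve is a knave and Olivia is a knight.
- Carol (knight) says "Olivia tells the truth" - this is TRUE because Olivia is a knight.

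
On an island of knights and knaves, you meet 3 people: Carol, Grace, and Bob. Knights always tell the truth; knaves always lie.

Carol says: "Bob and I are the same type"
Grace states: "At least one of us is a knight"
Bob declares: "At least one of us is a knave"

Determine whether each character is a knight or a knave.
Carol is a knave.
Grace is a knight.
Bob is a knight.

Verification:
- Carol (knave) says "Bob and I are the same type" - this is FALSE (a lie) because Carol is a knave and Bob is a knight.
- Grace (knight) says "At least one of us is a knight" - this is TRUE because Grace and Bob are knights.
- Bob (knight) says "At least one of us is a knave" - this is TRUE because Carol is a knave.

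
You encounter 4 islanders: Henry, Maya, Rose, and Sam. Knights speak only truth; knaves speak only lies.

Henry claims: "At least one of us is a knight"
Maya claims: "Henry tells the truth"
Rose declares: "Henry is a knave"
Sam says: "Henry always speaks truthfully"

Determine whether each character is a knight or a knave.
Henry is a knight.
Maya is a knight.
Rose is a knave.
Sam is a knight.

Verification:
- Henry (knight) says "At least one of us is a knight" - this is TRUE because Henry, Maya, and Sam are knights.
- Maya (knight) says "Henry tells the truth" - this is TRUE because Henry is a knight.
- Rose (knave) says "Henry is a knave" - this is FALSE (a lie) because Henry is a knight.
- Sam (knight) says "Henry always speaks truthfully" - this is TRUE because Henry is a knight.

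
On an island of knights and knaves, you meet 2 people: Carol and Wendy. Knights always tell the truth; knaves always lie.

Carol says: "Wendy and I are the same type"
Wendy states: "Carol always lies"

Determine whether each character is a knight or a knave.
Carol is a knave.
Wendy is a knight.

Verification:
- Carol (knave) says "Wendy and I are the same type" - this is FALSE (a lie) because Carol is a knave and Wendy is a knight.
- Wendy (knight) says "Carol always lies" - this is TRUE because Carol is a knave.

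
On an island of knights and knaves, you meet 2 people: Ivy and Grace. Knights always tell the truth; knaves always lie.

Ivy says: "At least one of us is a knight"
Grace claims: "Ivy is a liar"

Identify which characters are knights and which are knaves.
Ivy is a knight.
Grace is a knave.

Verification:
- Ivy (knight) says "At least one of us is a knight" - this is TRUE because Ivy is a knight.
- Grace (knave) says "Ivy is a liar" - this is FALSE (a lie) because Ivy is a knight.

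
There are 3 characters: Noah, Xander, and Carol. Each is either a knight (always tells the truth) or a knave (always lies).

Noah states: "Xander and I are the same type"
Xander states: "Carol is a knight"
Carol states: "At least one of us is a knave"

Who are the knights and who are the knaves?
Noah is a knave.
Xander is a knight.
Carol is a knight.

Verification:
- Noah (knave) says "Xander and I are the same type" - this is FALSE (a lie) because Noah is a knave and Xander is a knight.
- Xander (knight) says "Carol is a knight" - this is TRUE because Carol is a knight.
- Carol (knight) says "At least one of us is a knave" - this is TRUE because Noah is a knave.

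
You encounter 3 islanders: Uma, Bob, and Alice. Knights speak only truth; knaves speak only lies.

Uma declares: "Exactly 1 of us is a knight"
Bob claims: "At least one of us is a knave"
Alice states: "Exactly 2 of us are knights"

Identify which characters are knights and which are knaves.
Uma is a knave.
Bob is a knight.
Alice is a knight.

Verification:
- Uma (knave) says "Exactly 1 of us is a knight" - this is FALSE (a lie) because there are 2 knights.
- Bob (knight) says "At least one of us is a knave" - this is TRUE because Uma is a knave.
- Alice (knight) says "Exactly 2 of us are knights" - this is TRUE because there are 2 knights.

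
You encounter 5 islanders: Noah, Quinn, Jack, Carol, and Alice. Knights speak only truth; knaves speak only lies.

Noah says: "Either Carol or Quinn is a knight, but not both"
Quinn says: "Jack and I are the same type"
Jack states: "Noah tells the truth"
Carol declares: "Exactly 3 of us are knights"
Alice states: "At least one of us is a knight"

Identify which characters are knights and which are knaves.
Noah is a knight.
Quinn is a knight.
Jack is a knight.
Carol is a knave.
Alice is a knight.

Verification:
- Noah (knight) says "Either Carol or Quinn is a knight, but not both" - this is TRUE because Carol is a knave and Quinn is a knight.
- Quinn (knight) says "Jack and I are the same type" - this is TRUE because Quinn is a knight and Jack is a knight.
- Jack (knight) says "Noah tells the truth" - this is TRUE because Noah is a knight.
- Carol (knave) says "Exactly 3 of us are knights" - this is FALSE (a lie) because there are 4 knights.
- Alice (knight) says "At least one of us is a knight" - this is TRUE because Noah, Quinn, Jack, and Alice are knights.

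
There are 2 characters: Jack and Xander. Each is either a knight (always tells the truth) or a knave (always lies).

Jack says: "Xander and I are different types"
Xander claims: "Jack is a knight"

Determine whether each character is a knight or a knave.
Jack is a knave.
Xander is a knave.

Verification:
- Jack (knave) says "Xander and I are different types" - this is FALSE (a lie) because Jack is a knave and Xander is a knave.
- Xander (knave) says "Jack is a knight" - this is FALSE (a lie) because Jack is a knave.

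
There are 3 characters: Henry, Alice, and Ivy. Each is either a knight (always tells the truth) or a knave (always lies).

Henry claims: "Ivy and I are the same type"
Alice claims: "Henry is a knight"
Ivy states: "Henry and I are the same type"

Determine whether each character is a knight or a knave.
Henry is a knight.
Alice is a knight.
Ivy is a knight.

Verification:
- Henry (knight) says "Ivy and I are the same type" - this is TRUE because Henry is a knight and Ivy is a knight.
- Alice (knight) says "Henry is a knight" - this is TRUE because Henry is a knight.
- Ivy (knight) says "Henry and I are the same type" - this is TRUE because Ivy is a knight and Henry is a knight.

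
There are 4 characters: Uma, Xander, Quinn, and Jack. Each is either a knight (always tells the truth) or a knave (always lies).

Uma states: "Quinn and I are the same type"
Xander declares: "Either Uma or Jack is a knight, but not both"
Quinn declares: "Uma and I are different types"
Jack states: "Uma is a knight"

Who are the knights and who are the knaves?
Uma is a knave.
Xander is a knave.
Quinn is a knight.
Jack is a knave.

Verification:
- Uma (knave) says "Quinn and I are the same type" - this is FALSE (a lie) because Uma is a knave and Quinn is a knight.
- Xander (knave) says "Either Uma or Jack is a knight, but not both" - this is FALSE (a lie) because Uma is a knave and Jack is a knave.
- Quinn (knight) says "Uma and I are different types" - this is TRUE because Quinn is a knight and Uma is a knave.
- Jack (knave) says "Uma is a knight" - this is FALSE (a lie) because Uma is a knave.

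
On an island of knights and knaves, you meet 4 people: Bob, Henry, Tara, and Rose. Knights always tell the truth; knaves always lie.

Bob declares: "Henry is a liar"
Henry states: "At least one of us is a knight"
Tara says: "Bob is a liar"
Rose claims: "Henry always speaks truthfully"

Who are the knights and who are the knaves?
Bob is a knave.
Henry is a knight.
Tara is a knight.
Rose is a knight.

Verification:
- Bob (knave) says "Henry is a liar" - this is FALSE (a lie) because Henry is a knight.
- Henry (knight) says "At least one of us is a knight" - this is TRUE because Henry, Tara, and Rose are knights.
- Tara (knight) says "Bob is a liar" - this is TRUE because Bob is a knave.
- Rose (knight) says "Henry always speaks truthfully" - this is TRUE because Henry is a knight.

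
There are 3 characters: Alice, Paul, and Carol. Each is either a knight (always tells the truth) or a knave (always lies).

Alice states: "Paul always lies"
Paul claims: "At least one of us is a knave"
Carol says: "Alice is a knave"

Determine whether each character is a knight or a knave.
Alice is a knave.
Paul is a knight.
Carol is a knight.

Verification:
- Alice (knave) says "Paul always lies" - this is FALSE (a lie) because Paul is a knight.
- Paul (knight) says "At least one of us is a knave" - this is TRUE because Alice is a knave.
- Carol (knight) says "Alice is a knave" - this is TRUE because Alice is a knave.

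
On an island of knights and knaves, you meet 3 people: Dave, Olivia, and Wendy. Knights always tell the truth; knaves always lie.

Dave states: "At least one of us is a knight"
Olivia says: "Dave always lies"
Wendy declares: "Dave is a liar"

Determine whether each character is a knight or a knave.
Dave is a knight.
Olivia is a knave.
Wendy is a knave.

Verification:
- Dave (knight) says "At least one of us is a knight" - this is TRUE because Dave is a knight.
- Olivia (knave) says "Dave always lies" - this is FALSE (a lie) because Dave is a knight.
- Wendy (knave) says "Dave is a liar" - this is FALSE (a lie) because Dave is a knight.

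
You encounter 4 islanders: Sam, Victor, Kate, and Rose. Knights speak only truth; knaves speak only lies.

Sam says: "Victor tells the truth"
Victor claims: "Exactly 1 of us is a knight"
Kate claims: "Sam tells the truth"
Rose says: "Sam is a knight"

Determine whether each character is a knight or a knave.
Sam is a knave.
Victor is a knave.
Kate is a knave.
Rose is a knave.

Verification:
- Sam (knave) says "Victor tells the truth" - this is FALSE (a lie) because Victor is a knave.
- Victor (knave) says "Exactly 1 of us is a knight" - this is FALSE (a lie) because there are 0 knights.
- Kate (knave) says "Sam tells the truth" - this is FALSE (a lie) because Sam is a knave.
- Rose (knave) says "Sam is a knight" - this is FALSE (a lie) because Sam is a knave.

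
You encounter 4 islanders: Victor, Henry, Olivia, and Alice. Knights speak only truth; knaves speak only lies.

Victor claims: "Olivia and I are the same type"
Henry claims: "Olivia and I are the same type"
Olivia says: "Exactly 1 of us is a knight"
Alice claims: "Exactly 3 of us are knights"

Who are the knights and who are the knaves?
Victor is a knave.
Henry is a knave.
Olivia is a knight.
Alice is a knave.

Verification:
- Victor (knave) says "Olivia and I are the same type" - this is FALSE (a lie) because Victor is a knave and Olivia is a knight.
- Henry (knave) says "Olivia and I are the same type" - this is FALSE (a lie) because Henry is a knave and Olivia is a knight.
- Olivia (knight) says "Exactly 1 of us is a knight" - this is TRUE because there are 1 knights.
- Alice (knave) says "Exactly 3 of us are knights" - this is FALSE (a lie) because there are 1 knights.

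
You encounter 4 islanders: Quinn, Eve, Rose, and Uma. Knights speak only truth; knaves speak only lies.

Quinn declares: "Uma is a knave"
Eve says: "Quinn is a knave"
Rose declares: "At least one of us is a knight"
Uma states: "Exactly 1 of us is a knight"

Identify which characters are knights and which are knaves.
Quinn is a knight.
Eve is a knave.
Rose is a knight.
Uma is a knave.

Verification:
- Quinn (knight) says "Uma is a knave" - this is TRUE because Uma is a knave.
- Eve (knave) says "Quinn is a knave" - this is FALSE (a lie) because Quinn is a knight.
- Rose (knight) says "At least one of us is a knight" - this is TRUE because Quinn and Rose are knights.
- Uma (knave) says "Exactly 1 of us is a knight" - this is FALSE (a lie) because there are 2 knights.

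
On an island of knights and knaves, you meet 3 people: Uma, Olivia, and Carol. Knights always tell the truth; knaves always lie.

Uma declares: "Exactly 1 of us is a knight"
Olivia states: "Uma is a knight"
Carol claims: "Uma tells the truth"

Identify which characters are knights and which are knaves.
Uma is a knave.
Olivia is a knave.
Carol is a knave.

Verification:
- Uma (knave) says "Exactly 1 of us is a knight" - this is FALSE (a lie) because there are 0 knights.
- Olivia (knave) says "Uma is a knight" - this is FALSE (a lie) because Uma is a knave.
- Carol (knave) says "Uma tells the truth" - this is FALSE (a lie) because Uma is a knave.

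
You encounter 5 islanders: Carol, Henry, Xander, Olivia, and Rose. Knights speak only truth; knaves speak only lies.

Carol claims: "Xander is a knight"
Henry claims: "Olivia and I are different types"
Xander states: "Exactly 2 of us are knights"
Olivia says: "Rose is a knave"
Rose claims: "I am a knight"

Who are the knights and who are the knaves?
Carol is a knave.
Henry is a knave.
Xander is a knave.
Olivia is a knave.
Rose is a knight.

Verification:
- Carol (knave) says "Xander is a knight" - this is FALSE (a lie) because Xander is a knave.
- Henry (knave) says "Olivia and I are different types" - this is FALSE (a lie) because Henry is a knave and Olivia is a knave.
- Xander (knave) says "Exactly 2 of us are knights" - this is FALSE (a lie) because there are 1 knights.
- Olivia (knave) says "Rose is a knave" - this is FALSE (a lie) because Rose is a knight.
- Rose (knight) says "I am a knight" - this is TRUE because Rose is a knight.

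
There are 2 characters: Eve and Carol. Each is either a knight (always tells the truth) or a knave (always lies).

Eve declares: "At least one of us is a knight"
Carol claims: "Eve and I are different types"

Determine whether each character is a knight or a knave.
Eve is a knave.
Carol is a knave.

Verification:
- Eve (knave) says "At least one of us is a knight" - this is FALSE (a lie) because no one is a knight.
- Carol (knave) says "Eve and I are different types" - this is FALSE (a lie) because Carol is a knave and Eve is a knave.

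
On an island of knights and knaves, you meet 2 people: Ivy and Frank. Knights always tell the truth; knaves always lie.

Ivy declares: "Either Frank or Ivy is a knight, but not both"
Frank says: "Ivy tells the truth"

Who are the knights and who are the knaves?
Ivy is a knave.
Frank is a knave.

Verification:
- Ivy (knave) says "Either Frank or Ivy is a knight, but not both" - this is FALSE (a lie) because Frank is a knave and Ivy is a knave.
- Frank (knave) says "Ivy tells the truth" - this is FALSE (a lie) because Ivy is a knave.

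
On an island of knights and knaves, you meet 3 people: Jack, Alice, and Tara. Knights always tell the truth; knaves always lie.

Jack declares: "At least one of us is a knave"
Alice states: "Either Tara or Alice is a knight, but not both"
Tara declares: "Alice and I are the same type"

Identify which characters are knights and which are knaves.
Jack is a knight.
Alice is a knight.
Tara is a knave.

Verification:
- Jack (knight) says "At least one of us is a knave" - this is TRUE because Tara is a knave.
- Alice (knight) says "Either Tara or Alice is a knight, but not both" - this is TRUE because Tara is a knave and Alice is a knight.
- Tara (knave) says "Alice and I are the same type" - this is FALSE (a lie) because Tara is a knave and Alice is a knight.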